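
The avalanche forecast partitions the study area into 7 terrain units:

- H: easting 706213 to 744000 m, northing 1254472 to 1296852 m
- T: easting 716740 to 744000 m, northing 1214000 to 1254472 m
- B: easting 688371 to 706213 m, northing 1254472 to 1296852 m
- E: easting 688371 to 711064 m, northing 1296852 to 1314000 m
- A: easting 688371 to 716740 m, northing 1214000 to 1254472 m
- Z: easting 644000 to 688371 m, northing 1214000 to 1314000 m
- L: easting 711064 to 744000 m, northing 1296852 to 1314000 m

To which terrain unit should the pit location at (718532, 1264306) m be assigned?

The point has easting = 718532 and northing = 1264306.
Only H satisfies 706213 ≤ easting ≤ 744000 and 1254472 ≤ northing ≤ 1296852.

H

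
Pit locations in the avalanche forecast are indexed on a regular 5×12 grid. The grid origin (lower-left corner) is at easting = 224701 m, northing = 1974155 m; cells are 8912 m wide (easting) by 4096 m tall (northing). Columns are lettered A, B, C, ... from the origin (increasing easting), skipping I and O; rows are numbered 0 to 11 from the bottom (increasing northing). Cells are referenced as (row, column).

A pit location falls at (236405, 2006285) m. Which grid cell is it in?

Column index: ⌊(236405 − 224701) / 8912⌋ = ⌊1.313⌋ = 1 → column B
Row offset from origin: ⌊(2006285 − 1974155) / 4096⌋ = ⌊7.844⌋ = 7 → row 7

(7, B)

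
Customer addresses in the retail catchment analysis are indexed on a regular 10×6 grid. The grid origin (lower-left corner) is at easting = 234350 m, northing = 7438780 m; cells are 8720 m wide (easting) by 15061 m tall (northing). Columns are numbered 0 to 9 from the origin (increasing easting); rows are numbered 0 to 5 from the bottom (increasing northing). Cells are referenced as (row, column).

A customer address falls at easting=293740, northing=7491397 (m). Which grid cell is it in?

Column index: ⌊(293740 − 234350) / 8720⌋ = ⌊6.811⌋ = 6
Row offset from origin: ⌊(7491397 − 7438780) / 15061⌋ = ⌊3.494⌋ = 3 → row 3

(3, 6)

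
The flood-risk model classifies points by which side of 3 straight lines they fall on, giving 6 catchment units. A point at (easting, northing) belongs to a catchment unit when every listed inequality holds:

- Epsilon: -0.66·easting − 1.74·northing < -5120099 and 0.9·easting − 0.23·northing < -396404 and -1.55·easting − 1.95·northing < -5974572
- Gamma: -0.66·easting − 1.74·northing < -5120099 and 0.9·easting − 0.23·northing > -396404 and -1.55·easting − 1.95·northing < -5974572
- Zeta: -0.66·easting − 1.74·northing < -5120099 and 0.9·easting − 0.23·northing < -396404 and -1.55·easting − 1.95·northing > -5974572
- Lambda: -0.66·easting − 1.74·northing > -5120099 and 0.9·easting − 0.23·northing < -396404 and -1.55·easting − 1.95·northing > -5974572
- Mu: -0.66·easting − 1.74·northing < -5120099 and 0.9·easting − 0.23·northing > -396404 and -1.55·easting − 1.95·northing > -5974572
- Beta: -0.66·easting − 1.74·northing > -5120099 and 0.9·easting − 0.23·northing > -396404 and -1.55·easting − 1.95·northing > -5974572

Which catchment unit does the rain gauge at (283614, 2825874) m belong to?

-0.66·283614 − 1.74·2825874 = -5104206.000, which is > -5120099
0.9·283614 − 0.23·2825874 = -394698.420, which is > -396404
-1.55·283614 − 1.95·2825874 = -5950056.000, which is > -5974572
This sign pattern matches Beta.

Beta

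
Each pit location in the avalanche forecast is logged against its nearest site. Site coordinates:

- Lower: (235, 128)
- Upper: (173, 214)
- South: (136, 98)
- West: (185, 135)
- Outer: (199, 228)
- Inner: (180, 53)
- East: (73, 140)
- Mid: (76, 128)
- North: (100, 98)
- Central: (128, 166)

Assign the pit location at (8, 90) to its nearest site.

Squared distances to each site:
Lower: 52973.000; Upper: 42601.000; South: 16448.000; West: 33354.000; Outer: 55525.000; Inner: 30953.000; East: 6725.000; Mid: 6068.000; North: 8528.000; Central: 20176.000.
Minimum at Mid.

Mid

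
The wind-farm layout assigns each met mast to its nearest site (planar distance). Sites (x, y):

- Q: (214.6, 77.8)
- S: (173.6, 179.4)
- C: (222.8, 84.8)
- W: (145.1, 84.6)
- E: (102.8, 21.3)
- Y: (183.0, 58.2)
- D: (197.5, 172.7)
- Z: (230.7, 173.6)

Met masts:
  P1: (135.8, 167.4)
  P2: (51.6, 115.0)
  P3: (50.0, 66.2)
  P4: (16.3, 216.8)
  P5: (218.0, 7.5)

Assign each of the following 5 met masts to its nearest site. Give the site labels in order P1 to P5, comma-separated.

P1 → S (d²=1572.84)
P2 → W (d²=9666.41)
P3 → E (d²=4803.85)
P4 → S (d²=26142.05)
P5 → Y (d²=3795.49)

S, W, E, S, Y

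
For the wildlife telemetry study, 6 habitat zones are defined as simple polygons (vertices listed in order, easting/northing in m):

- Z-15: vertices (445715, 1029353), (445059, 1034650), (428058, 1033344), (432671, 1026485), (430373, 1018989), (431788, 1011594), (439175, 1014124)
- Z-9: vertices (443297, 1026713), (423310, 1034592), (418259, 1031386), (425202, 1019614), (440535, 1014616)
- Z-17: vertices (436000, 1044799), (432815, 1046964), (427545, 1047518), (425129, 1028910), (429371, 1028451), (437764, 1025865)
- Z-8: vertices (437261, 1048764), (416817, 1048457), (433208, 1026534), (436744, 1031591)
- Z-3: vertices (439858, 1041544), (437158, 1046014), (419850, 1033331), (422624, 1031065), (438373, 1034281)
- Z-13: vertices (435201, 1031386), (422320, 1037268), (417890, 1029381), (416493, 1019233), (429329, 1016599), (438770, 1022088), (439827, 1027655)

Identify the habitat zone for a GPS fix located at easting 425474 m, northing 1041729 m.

Cast a ray rightward from (425474, 1041729). For each polygon, the edges (by vertex number in listed order) whose endpoints lie on opposite sides of northing = 1041729, where each meets that height, and whether that is right or left of the point:
Z-15: no edge straddles that height → 0 crossings.
Z-9: no edge straddles that height → 0 crossings.
Z-17: 3–4 at easting≈426793.4 (right), 6–1 at easting≈436286.0 (right) → 2 crossings.
Z-8: 2–3 at easting≈421847.3 (left), 4–1 at easting≈437049.2 (right) → 1 crossing.
Z-3: 1–2 at easting≈439746.3 (right), 2–3 at easting≈431310.4 (right) → 2 crossings.
Z-13: no edge straddles that height → 0 crossings.
Only Z-8 has an odd count, so the point is inside Z-8.

Z-8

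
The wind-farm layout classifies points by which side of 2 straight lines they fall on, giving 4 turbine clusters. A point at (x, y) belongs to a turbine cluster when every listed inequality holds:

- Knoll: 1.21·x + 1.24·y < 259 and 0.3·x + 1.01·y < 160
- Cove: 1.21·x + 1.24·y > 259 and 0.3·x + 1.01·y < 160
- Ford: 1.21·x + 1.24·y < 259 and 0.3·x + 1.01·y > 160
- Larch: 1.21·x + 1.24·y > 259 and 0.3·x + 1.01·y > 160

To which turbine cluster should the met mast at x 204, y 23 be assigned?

1.21·204 + 1.24·23 = 275.360, which is > 259
0.3·204 + 1.01·23 = 84.430, which is < 160
This sign pattern matches Cove.

Cove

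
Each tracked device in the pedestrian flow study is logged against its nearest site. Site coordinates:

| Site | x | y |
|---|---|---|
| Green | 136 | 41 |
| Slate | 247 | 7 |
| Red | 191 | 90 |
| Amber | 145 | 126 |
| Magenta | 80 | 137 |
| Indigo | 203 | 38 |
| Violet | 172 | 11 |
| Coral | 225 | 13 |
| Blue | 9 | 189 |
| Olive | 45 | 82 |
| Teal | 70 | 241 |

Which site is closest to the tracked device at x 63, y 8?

Olive

Squared distances to each site:
Green: 6418.000; Slate: 33857.000; Red: 23108.000; Amber: 20648.000; Magenta: 16930.000; Indigo: 20500.000; Violet: 11890.000; Coral: 26269.000; Blue: 35677.000; Olive: 5800.000; Teal: 54338.000.
Minimum at Olive.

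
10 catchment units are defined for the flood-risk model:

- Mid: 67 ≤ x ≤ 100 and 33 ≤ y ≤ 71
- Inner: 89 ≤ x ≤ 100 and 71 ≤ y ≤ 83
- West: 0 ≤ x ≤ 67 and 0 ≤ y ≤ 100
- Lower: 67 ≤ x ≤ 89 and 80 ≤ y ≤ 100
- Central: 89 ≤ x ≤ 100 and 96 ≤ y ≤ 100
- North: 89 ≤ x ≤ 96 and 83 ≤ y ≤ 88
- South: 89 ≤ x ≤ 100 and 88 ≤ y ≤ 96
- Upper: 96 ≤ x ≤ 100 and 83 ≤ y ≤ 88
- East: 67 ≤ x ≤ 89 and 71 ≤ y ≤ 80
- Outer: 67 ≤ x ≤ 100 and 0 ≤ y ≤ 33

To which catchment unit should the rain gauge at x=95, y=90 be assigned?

South

The point has x = 95 and y = 90.
Only South satisfies 89 ≤ x ≤ 100 and 88 ≤ y ≤ 96.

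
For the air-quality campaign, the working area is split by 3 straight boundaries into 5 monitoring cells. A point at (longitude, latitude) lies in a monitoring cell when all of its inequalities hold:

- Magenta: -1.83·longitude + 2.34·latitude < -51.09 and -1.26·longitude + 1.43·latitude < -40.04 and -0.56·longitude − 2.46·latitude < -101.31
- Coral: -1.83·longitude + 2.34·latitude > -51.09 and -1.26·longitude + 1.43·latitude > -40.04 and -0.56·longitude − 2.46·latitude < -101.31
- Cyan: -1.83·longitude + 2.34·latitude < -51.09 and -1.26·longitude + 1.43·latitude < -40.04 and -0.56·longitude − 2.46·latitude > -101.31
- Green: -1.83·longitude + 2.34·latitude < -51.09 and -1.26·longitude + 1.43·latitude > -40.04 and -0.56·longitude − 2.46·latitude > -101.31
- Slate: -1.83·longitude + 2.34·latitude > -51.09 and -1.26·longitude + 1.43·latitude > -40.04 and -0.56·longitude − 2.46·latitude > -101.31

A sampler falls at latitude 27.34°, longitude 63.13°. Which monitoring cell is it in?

Magenta

-1.83·63.13 + 2.34·27.34 = -51.552, which is < -51.09
-1.26·63.13 + 1.43·27.34 = -40.448, which is < -40.04
-0.56·63.13 − 2.46·27.34 = -102.609, which is < -101.31
This sign pattern matches Magenta.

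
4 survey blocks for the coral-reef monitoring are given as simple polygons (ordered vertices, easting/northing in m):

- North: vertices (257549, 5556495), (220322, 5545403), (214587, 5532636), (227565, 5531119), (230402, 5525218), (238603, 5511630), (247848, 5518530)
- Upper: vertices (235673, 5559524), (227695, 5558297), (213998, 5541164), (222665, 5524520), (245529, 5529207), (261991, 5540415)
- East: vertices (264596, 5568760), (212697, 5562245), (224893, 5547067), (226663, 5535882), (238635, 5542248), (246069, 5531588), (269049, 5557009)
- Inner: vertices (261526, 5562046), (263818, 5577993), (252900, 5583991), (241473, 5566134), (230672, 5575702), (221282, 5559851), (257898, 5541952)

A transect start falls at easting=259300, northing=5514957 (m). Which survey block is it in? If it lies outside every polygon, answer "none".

Cast a ray rightward from (259300, 5514957). For each polygon, the edges (by vertex number in listed order) whose endpoints lie on opposite sides of northing = 5514957, where each meets that height, and whether that is right or left of the point:
North: 5–6 at easting≈236595.0 (left), 6–7 at easting≈243060.7 (left) → 0 crossings.
Upper: no edge straddles that height → 0 crossings.
East: no edge straddles that height → 0 crossings.
Inner: no edge straddles that height → 0 crossings.
All counts are even, so the point lies outside every listed polygon.

none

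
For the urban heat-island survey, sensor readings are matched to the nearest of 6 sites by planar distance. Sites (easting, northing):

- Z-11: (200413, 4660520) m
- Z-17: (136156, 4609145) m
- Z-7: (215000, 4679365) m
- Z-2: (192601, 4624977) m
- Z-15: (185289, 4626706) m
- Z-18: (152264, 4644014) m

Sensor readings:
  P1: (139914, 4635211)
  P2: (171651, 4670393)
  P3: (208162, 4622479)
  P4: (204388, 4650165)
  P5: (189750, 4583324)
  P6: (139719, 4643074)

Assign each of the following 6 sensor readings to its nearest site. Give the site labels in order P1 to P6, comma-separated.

P1 → Z-18 (d²=230015309.00)
P2 → Z-11 (d²=924728773.00)
P3 → Z-2 (d²=248384725.00)
P4 → Z-11 (d²=123026650.00)
P5 → Z-2 (d²=1743100610.00)
P6 → Z-18 (d²=158260625.00)

Z-18, Z-11, Z-2, Z-11, Z-2, Z-18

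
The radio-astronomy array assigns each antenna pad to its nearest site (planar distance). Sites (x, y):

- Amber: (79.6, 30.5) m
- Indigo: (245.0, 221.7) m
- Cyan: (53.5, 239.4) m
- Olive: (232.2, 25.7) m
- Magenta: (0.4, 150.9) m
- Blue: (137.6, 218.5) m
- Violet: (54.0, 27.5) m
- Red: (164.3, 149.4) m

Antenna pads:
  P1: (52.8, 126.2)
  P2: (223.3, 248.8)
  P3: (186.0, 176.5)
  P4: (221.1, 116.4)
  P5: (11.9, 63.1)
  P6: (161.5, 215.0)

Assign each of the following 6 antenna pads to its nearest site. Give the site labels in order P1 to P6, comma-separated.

Magenta, Indigo, Red, Red, Violet, Blue

P1 → Magenta (d²=3355.85)
P2 → Indigo (d²=1205.30)
P3 → Red (d²=1205.30)
P4 → Red (d²=4315.24)
P5 → Violet (d²=3039.77)
P6 → Blue (d²=583.46)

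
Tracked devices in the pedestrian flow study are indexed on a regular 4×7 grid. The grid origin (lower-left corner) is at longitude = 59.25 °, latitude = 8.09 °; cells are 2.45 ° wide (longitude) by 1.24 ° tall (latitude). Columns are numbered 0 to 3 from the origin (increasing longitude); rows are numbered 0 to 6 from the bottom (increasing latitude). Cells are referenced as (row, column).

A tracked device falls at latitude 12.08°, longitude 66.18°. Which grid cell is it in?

Column index: ⌊(66.18 − 59.25) / 2.45⌋ = ⌊2.829⌋ = 2
Row offset from origin: ⌊(12.08 − 8.09) / 1.24⌋ = ⌊3.218⌋ = 3 → row 3

(3, 2)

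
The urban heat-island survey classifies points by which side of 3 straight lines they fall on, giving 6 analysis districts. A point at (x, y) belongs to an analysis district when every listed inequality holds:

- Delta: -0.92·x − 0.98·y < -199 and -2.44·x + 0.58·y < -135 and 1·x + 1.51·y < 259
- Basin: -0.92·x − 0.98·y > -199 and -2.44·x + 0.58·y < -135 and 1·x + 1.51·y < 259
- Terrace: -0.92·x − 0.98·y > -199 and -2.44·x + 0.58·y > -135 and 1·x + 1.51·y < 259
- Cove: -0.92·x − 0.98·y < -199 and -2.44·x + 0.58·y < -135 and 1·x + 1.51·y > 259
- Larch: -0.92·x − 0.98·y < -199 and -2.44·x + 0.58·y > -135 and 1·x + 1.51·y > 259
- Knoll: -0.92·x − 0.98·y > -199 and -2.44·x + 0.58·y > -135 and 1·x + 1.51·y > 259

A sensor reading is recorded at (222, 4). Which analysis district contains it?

Delta

-0.92·222 − 0.98·4 = -208.160, which is < -199
-2.44·222 + 0.58·4 = -539.360, which is < -135
1·222 + 1.51·4 = 228.040, which is < 259
This sign pattern matches Delta.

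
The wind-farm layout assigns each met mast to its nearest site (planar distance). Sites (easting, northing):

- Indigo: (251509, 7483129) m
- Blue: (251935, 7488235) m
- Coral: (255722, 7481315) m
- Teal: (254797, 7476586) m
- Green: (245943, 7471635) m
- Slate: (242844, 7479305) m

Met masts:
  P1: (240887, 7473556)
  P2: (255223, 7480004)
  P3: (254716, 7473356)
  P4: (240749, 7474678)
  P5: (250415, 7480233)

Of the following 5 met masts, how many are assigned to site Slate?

1

P1 → Green
P2 → Coral
P3 → Teal
P4 → Slate
P5 → Indigo
1 of the 5 goes to Slate.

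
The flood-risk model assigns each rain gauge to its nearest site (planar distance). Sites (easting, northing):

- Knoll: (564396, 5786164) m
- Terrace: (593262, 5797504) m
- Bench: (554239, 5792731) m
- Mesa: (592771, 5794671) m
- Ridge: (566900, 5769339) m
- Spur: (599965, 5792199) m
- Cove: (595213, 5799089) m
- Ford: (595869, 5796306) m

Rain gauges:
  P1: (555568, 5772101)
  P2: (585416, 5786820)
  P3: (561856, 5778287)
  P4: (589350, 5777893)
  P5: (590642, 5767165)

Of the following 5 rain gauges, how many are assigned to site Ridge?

P1 → Ridge
P2 → Mesa
P3 → Knoll
P4 → Mesa
P5 → Ridge
2 of the 5 go to Ridge.

2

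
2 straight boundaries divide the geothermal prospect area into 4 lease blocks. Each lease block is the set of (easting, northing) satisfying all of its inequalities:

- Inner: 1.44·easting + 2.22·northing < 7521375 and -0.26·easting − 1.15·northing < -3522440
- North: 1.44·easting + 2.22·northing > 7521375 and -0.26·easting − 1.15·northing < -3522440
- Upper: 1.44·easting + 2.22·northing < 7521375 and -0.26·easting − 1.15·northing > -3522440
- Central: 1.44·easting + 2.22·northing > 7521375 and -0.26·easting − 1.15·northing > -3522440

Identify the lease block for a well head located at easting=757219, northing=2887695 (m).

Upper

1.44·757219 + 2.22·2887695 = 7501078.260, which is < 7521375
-0.26·757219 − 1.15·2887695 = -3517726.190, which is > -3522440
This sign pattern matches Upper.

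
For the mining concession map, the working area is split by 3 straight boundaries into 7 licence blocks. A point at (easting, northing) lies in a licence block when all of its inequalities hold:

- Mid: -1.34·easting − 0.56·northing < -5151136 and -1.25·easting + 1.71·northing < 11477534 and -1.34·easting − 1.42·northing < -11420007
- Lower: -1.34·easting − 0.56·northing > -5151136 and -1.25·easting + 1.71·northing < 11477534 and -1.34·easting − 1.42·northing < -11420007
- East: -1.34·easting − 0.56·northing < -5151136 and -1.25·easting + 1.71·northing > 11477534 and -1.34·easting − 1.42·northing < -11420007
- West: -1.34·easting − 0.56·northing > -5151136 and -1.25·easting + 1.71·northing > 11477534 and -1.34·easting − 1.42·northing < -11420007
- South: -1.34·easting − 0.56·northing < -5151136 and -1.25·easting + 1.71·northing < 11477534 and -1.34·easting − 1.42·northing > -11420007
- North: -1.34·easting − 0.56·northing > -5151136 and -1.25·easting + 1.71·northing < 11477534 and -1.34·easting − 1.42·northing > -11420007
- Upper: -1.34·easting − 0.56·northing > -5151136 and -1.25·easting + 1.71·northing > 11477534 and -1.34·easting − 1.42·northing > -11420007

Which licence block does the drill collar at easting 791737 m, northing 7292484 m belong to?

-1.34·791737 − 0.56·7292484 = -5144718.620, which is > -5151136
-1.25·791737 + 1.71·7292484 = 11480476.390, which is > 11477534
-1.34·791737 − 1.42·7292484 = -11416254.860, which is > -11420007
This sign pattern matches Upper.

Upper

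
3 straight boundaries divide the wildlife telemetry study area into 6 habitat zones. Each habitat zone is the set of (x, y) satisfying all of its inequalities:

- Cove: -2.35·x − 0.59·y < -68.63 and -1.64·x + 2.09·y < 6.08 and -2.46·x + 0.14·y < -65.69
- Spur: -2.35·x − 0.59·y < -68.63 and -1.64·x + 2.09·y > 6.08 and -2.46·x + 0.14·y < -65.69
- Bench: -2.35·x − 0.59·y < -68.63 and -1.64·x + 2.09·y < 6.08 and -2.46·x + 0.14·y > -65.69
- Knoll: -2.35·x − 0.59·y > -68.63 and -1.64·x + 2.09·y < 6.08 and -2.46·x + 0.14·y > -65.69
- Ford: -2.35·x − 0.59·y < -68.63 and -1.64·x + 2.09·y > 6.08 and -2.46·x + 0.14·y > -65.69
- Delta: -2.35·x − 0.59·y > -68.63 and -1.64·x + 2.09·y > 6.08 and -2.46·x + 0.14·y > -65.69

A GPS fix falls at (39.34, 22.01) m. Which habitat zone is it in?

Cove

-2.35·39.34 − 0.59·22.01 = -105.435, which is < -68.63
-1.64·39.34 + 2.09·22.01 = -18.517, which is < 6.08
-2.46·39.34 + 0.14·22.01 = -93.695, which is < -65.69
This sign pattern matches Cove.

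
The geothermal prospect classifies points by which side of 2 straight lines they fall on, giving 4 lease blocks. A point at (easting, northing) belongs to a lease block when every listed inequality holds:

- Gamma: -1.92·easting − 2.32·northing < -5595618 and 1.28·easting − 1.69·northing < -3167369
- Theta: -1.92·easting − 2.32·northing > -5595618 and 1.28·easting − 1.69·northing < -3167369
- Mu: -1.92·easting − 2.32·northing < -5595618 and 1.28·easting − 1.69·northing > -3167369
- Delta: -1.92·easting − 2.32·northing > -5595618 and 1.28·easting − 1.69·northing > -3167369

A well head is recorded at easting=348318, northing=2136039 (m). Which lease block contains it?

-1.92·348318 − 2.32·2136039 = -5624381.040, which is < -5595618
1.28·348318 − 1.69·2136039 = -3164058.870, which is > -3167369
This sign pattern matches Mu.

Mu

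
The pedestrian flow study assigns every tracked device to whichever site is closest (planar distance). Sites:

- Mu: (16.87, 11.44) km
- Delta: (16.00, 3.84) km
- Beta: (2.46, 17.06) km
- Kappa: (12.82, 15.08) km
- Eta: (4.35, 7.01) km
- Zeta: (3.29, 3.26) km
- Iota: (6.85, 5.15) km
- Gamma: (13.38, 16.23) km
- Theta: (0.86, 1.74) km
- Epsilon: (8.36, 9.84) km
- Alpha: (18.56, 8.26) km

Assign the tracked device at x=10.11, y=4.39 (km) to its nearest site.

Iota

Squared distances to each site:
Mu: 95.400; Delta: 34.995; Beta: 219.051; Kappa: 121.620; Eta: 40.042; Zeta: 47.789; Iota: 11.205; Gamma: 150.879; Theta: 92.585; Epsilon: 32.765; Alpha: 86.379.
Minimum at Iota.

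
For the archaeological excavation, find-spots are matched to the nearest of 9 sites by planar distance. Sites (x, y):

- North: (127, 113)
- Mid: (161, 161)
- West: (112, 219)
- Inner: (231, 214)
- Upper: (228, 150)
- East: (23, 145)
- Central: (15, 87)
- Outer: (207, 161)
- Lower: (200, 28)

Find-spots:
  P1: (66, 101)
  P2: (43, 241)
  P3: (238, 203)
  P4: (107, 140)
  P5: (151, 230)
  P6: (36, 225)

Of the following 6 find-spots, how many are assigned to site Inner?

P1 → Central
P2 → West
P3 → Inner
P4 → North
P5 → West
P6 → West
1 of the 6 goes to Inner.

1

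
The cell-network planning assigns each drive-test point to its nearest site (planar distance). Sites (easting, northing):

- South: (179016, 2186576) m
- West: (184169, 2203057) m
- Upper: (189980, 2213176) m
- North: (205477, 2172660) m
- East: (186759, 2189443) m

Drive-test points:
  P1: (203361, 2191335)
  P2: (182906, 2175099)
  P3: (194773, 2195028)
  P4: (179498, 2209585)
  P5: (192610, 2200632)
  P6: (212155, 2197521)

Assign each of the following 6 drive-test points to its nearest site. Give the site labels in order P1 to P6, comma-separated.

P1 → East (d²=279206068.00)
P2 → South (d²=146853629.00)
P3 → East (d²=95416421.00)
P4 → West (d²=64433025.00)
P5 → West (d²=77131106.00)
P6 → North (d²=662665005.00)

East, South, East, West, West, North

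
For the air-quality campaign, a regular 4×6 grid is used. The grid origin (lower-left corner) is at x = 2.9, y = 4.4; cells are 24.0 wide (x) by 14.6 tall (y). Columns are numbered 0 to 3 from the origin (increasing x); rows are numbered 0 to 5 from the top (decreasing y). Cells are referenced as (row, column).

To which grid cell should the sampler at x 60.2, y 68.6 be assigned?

Column index: ⌊(60.2 − 2.9) / 24.0⌋ = ⌊2.388⌋ = 2
Row offset from origin: ⌊(68.6 − 4.4) / 14.6⌋ = ⌊4.397⌋ = 4 → row 1 (counted from top)

(1, 2)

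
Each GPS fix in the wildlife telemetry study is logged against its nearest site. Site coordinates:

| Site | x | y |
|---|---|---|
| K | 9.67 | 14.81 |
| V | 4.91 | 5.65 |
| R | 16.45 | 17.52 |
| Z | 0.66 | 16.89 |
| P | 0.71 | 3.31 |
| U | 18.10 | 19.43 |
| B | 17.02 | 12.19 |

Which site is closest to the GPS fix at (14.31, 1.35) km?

V

Squared distances to each site:
K: 202.701; V: 106.850; R: 266.048; Z: 427.814; P: 188.802; U: 341.250; B: 124.850.
Minimum at V.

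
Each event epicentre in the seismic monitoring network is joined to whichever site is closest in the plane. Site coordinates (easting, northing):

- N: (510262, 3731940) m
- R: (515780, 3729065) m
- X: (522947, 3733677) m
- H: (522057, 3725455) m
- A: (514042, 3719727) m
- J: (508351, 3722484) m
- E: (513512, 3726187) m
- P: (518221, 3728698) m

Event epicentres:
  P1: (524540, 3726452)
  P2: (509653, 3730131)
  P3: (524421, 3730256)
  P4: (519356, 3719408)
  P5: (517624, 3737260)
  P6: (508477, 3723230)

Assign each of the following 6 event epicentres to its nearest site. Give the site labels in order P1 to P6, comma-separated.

H, N, X, A, X, J

P1 → H (d²=7159298.00)
P2 → N (d²=3643362.00)
P3 → X (d²=13875917.00)
P4 → A (d²=28340357.00)
P5 → X (d²=41172218.00)
P6 → J (d²=572392.00)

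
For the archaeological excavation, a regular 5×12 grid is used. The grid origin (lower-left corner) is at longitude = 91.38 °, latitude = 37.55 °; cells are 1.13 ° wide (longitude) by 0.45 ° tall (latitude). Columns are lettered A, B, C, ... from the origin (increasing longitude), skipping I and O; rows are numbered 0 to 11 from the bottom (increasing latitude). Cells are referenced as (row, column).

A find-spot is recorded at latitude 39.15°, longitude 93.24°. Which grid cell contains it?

Column index: ⌊(93.24 − 91.38) / 1.13⌋ = ⌊1.646⌋ = 1 → column B
Row offset from origin: ⌊(39.15 − 37.55) / 0.45⌋ = ⌊3.556⌋ = 3 → row 3

(3, B)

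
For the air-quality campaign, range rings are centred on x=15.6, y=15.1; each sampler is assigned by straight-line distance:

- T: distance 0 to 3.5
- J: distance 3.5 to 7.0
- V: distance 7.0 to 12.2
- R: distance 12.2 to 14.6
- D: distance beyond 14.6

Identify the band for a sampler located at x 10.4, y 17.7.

J

Distance = √((10.4−15.6)² + (17.7−15.1)²) = √(27.040 + 6.760) = 5.814.
3.5 ≤ 5.814 < 7.0 → J.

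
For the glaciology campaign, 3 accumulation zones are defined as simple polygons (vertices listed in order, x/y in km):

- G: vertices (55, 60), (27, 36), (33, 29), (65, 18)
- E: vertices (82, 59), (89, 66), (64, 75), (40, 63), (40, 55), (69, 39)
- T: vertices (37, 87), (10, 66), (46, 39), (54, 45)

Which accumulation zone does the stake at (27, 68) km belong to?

T

Cast a ray rightward from (27, 68). For each polygon, the edges (by vertex number in listed order) whose endpoints lie on opposite sides of y = 68, where each meets that height, and whether that is right or left of the point:
G: no edge straddles that height → 0 crossings.
E: 2–3 at x≈83.4 (right), 3–4 at x≈50.0 (right) → 2 crossings.
T: 1–2 at x≈12.6 (left), 4–1 at x≈44.7 (right) → 1 crossing.
Only T has an odd count, so the point is inside T.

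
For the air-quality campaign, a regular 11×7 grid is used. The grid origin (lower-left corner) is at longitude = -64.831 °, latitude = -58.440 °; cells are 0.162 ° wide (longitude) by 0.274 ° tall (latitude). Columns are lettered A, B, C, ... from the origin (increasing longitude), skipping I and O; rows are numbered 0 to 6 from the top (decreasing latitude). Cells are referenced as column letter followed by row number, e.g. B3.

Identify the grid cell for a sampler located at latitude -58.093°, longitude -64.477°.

C5

Column index: ⌊(-64.477 − -64.831) / 0.162⌋ = ⌊2.185⌋ = 2 → column C
Row offset from origin: ⌊(-58.093 − -58.440) / 0.274⌋ = ⌊1.266⌋ = 1 → row 5 (counted from top)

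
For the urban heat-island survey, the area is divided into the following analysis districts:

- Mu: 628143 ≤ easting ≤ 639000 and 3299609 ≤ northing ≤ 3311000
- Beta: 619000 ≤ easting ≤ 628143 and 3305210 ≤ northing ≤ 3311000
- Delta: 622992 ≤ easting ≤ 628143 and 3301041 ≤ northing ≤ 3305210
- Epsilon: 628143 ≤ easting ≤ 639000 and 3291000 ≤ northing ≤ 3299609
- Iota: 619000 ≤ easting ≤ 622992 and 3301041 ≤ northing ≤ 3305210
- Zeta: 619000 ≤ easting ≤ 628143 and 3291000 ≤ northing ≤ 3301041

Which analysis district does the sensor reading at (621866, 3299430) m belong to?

The point has easting = 621866 and northing = 3299430.
Only Zeta satisfies 619000 ≤ easting ≤ 628143 and 3291000 ≤ northing ≤ 3301041.

Zeta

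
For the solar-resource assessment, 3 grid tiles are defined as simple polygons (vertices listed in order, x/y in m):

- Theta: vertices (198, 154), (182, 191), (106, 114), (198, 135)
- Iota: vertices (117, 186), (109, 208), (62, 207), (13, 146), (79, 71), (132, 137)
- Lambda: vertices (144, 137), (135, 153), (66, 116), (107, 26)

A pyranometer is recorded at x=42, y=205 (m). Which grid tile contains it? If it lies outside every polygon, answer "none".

none

Cast a ray rightward from (42, 205). For each polygon, the edges (by vertex number in listed order) whose endpoints lie on opposite sides of y = 205, where each meets that height, and whether that is right or left of the point:
Theta: no edge straddles that height → 0 crossings.
Iota: 1–2 at x≈110.1 (right), 3–4 at x≈60.4 (right) → 2 crossings.
Lambda: no edge straddles that height → 0 crossings.
All counts are even, so the point lies outside every listed polygon.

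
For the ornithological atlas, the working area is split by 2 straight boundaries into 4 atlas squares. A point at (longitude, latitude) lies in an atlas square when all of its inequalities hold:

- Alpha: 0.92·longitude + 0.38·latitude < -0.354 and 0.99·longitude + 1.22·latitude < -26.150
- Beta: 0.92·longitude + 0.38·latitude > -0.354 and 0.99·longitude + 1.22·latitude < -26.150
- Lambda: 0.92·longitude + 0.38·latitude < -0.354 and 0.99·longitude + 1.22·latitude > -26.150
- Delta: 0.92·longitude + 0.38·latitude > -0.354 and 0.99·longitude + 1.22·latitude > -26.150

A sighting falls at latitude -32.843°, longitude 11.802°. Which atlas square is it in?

0.92·11.802 + 0.38·-32.843 = -1.623, which is < -0.354
0.99·11.802 + 1.22·-32.843 = -28.384, which is < -26.150
This sign pattern matches Alpha.

Alpha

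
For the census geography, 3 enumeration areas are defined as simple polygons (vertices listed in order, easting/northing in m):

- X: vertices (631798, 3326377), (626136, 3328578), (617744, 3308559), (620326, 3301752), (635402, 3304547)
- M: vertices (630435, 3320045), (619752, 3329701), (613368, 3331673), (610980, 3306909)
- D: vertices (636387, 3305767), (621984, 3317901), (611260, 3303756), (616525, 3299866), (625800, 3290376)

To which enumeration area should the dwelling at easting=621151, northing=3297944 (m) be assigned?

Cast a ray rightward from (621151, 3297944). For each polygon, the edges (by vertex number in listed order) whose endpoints lie on opposite sides of northing = 3297944, where each meets that height, and whether that is right or left of the point:
X: no edge straddles that height → 0 crossings.
M: no edge straddles that height → 0 crossings.
D: 4–5 at easting≈618403.5 (left), 5–1 at easting≈631005.8 (right) → 1 crossing.
Only D has an odd count, so the point is inside D.

D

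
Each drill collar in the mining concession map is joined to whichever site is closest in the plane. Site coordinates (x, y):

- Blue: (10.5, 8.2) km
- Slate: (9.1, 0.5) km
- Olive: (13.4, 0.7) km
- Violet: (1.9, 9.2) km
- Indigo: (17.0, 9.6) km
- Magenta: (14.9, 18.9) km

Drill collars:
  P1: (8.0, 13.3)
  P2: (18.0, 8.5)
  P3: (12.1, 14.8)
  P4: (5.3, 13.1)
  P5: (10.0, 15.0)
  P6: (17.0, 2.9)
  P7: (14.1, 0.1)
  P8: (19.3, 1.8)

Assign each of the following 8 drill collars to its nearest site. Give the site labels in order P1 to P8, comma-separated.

Blue, Indigo, Magenta, Violet, Magenta, Olive, Olive, Olive

P1 → Blue (d²=32.26)
P2 → Indigo (d²=2.21)
P3 → Magenta (d²=24.65)
P4 → Violet (d²=26.77)
P5 → Magenta (d²=39.22)
P6 → Olive (d²=17.80)
P7 → Olive (d²=0.85)
P8 → Olive (d²=36.02)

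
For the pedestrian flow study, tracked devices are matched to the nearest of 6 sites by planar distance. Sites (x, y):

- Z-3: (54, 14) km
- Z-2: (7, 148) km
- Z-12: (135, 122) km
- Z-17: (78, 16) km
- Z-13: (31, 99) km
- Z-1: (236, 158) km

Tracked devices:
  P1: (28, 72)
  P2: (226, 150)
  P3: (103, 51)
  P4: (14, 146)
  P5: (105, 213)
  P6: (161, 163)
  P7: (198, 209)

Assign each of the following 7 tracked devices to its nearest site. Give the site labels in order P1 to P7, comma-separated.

P1 → Z-13 (d²=738.00)
P2 → Z-1 (d²=164.00)
P3 → Z-17 (d²=1850.00)
P4 → Z-2 (d²=53.00)
P5 → Z-12 (d²=9181.00)
P6 → Z-12 (d²=2357.00)
P7 → Z-1 (d²=4045.00)

Z-13, Z-1, Z-17, Z-2, Z-12, Z-12, Z-1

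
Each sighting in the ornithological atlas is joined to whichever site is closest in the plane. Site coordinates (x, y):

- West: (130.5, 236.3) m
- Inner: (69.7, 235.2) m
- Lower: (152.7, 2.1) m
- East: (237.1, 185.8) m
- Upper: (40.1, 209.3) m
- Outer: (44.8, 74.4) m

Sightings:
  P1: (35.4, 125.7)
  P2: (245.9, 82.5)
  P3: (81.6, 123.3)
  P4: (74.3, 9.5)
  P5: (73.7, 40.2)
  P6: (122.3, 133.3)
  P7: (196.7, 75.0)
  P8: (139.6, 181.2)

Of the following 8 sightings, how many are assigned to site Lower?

P1 → Outer
P2 → East
P3 → Outer
P4 → Outer
P5 → Outer
P6 → Outer
P7 → Lower
P8 → West
1 of the 8 goes to Lower.

1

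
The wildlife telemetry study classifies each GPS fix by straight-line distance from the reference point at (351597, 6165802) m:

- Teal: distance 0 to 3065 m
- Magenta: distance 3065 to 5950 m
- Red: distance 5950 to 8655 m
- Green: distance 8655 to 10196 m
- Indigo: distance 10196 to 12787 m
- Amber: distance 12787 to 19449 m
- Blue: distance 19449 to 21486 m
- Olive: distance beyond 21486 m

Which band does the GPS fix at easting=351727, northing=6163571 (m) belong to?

Distance = √((351727−351597)² + (6163571−6165802)²) = √(16900.000 + 4977361.000) = 2234.784 m.
0 ≤ 2234.784 < 3065 → Teal.

Teal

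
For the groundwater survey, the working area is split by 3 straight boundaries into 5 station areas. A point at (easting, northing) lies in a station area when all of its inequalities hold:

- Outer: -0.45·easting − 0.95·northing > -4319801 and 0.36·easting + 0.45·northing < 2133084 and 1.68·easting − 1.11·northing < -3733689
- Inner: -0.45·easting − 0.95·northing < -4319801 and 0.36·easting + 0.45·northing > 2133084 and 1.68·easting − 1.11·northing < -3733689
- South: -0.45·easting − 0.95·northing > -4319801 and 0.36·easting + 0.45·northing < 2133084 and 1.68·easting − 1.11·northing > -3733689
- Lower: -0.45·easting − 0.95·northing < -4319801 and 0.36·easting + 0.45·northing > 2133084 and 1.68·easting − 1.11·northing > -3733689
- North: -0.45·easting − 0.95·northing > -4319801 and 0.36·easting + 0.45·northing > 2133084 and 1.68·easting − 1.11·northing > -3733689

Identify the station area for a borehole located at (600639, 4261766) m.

-0.45·600639 − 0.95·4261766 = -4318965.250, which is > -4319801
0.36·600639 + 0.45·4261766 = 2134024.740, which is > 2133084
1.68·600639 − 1.11·4261766 = -3721486.740, which is > -3733689
This sign pattern matches North.

North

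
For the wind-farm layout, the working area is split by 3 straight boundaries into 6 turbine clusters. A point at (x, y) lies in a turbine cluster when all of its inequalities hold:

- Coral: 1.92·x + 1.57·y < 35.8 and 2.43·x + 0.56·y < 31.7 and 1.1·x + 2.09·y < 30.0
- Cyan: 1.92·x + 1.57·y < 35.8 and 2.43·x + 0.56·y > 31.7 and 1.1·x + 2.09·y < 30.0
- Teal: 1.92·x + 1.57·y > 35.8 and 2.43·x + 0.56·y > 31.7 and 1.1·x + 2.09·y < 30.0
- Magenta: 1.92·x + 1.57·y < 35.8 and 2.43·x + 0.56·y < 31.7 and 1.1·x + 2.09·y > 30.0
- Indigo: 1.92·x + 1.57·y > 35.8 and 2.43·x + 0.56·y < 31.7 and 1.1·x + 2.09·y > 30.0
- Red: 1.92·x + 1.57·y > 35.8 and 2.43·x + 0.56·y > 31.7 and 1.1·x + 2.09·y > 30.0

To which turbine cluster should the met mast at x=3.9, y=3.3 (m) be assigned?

Coral

1.92·3.9 + 1.57·3.3 = 12.669, which is < 35.8
2.43·3.9 + 0.56·3.3 = 11.325, which is < 31.7
1.1·3.9 + 2.09·3.3 = 11.187, which is < 30.0
This sign pattern matches Coral.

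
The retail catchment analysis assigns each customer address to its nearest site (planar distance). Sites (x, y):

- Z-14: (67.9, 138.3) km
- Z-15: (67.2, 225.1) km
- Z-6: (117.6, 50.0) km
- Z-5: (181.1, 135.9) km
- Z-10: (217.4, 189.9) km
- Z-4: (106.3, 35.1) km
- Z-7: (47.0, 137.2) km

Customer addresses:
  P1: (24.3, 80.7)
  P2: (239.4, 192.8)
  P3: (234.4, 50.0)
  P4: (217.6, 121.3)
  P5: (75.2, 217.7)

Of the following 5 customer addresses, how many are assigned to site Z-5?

P1 → Z-7
P2 → Z-10
P3 → Z-5
P4 → Z-5
P5 → Z-15
2 of the 5 go to Z-5.

2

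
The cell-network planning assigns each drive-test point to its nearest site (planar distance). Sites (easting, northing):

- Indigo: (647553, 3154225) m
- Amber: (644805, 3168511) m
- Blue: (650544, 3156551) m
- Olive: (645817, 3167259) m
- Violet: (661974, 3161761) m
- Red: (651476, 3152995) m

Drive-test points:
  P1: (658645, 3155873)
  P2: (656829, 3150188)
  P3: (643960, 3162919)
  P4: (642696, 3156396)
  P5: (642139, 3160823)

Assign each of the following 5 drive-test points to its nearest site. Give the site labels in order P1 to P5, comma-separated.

Violet, Red, Olive, Indigo, Olive

P1 → Violet (d²=45750785.00)
P2 → Red (d²=36533858.00)
P3 → Olive (d²=22284049.00)
P4 → Indigo (d²=28303690.00)
P5 → Olive (d²=54949780.00)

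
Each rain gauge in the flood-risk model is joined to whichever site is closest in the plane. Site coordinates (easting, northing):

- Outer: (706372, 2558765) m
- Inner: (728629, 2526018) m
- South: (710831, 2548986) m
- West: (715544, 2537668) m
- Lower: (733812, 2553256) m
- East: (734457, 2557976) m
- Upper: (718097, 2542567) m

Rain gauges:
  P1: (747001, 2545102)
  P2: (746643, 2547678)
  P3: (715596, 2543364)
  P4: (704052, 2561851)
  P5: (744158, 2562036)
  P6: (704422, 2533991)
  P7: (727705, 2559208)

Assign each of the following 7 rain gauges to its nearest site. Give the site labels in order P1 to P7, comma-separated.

P1 → Lower (d²=240437437.00)
P2 → Lower (d²=195748645.00)
P3 → Upper (d²=6890210.00)
P4 → Outer (d²=14905796.00)
P5 → East (d²=110593001.00)
P6 → West (d²=137219213.00)
P7 → East (d²=47107328.00)

Lower, Lower, Upper, Outer, East, West, East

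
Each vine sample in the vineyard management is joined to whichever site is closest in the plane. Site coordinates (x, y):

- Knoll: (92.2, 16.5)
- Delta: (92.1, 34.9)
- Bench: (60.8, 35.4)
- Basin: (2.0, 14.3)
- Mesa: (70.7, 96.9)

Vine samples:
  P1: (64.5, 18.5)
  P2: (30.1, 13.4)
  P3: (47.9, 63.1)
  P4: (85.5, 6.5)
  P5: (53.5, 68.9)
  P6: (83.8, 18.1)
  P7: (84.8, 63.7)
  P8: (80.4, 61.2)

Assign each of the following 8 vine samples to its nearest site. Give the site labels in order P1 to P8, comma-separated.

Bench, Basin, Bench, Knoll, Mesa, Knoll, Delta, Delta

P1 → Bench (d²=299.30)
P2 → Basin (d²=790.42)
P3 → Bench (d²=933.70)
P4 → Knoll (d²=144.89)
P5 → Mesa (d²=1079.84)
P6 → Knoll (d²=73.12)
P7 → Delta (d²=882.73)
P8 → Delta (d²=828.58)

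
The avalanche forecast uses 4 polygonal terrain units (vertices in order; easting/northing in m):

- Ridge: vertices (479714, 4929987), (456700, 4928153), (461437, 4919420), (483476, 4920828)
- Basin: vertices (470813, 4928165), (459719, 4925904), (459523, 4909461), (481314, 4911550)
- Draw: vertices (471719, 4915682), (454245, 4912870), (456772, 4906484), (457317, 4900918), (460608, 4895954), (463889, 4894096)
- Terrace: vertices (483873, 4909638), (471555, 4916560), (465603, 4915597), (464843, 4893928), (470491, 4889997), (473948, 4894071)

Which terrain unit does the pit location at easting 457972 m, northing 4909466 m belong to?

Cast a ray rightward from (457972, 4909466). For each polygon, the edges (by vertex number in listed order) whose endpoints lie on opposite sides of northing = 4909466, where each meets that height, and whether that is right or left of the point:
Ridge: no edge straddles that height → 0 crossings.
Basin: 2–3 at easting≈459523.1 (right), 3–4 at easting≈459575.2 (right) → 2 crossings.
Draw: 2–3 at easting≈455592.0 (left), 6–1 at easting≈469464.2 (right) → 1 crossing.
Terrace: 3–4 at easting≈465388.0 (right), 6–1 at easting≈483763.3 (right) → 2 crossings.
Only Draw has an odd count, so the point is inside Draw.

Draw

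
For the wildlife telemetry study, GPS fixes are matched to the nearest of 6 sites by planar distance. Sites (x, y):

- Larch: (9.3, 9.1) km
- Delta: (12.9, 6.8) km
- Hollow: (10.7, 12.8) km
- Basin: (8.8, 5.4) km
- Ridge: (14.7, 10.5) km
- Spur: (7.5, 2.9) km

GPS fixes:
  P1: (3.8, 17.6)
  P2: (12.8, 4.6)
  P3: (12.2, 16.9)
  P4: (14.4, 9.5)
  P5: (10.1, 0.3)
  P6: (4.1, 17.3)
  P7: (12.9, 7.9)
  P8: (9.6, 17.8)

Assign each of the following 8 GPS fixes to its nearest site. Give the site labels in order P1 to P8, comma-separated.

Hollow, Delta, Hollow, Ridge, Spur, Hollow, Delta, Hollow

P1 → Hollow (d²=70.65)
P2 → Delta (d²=4.85)
P3 → Hollow (d²=19.06)
P4 → Ridge (d²=1.09)
P5 → Spur (d²=13.52)
P6 → Hollow (d²=63.81)
P7 → Delta (d²=1.21)
P8 → Hollow (d²=26.21)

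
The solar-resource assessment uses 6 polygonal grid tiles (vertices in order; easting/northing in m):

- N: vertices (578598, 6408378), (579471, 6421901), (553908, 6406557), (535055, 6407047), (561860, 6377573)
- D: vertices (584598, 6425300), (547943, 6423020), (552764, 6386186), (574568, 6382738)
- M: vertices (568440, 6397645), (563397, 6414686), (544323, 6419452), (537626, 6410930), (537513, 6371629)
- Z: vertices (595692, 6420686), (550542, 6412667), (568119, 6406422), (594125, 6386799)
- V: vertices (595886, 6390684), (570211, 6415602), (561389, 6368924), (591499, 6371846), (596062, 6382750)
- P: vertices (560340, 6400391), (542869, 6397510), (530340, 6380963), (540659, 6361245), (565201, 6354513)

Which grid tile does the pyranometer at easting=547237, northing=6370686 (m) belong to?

Cast a ray rightward from (547237, 6370686). For each polygon, the edges (by vertex number in listed order) whose endpoints lie on opposite sides of northing = 6370686, where each meets that height, and whether that is right or left of the point:
N: no edge straddles that height → 0 crossings.
D: no edge straddles that height → 0 crossings.
M: no edge straddles that height → 0 crossings.
Z: no edge straddles that height → 0 crossings.
V: 2–3 at easting≈561722.0 (right), 3–4 at easting≈579545.7 (right) → 2 crossings.
P: 3–4 at easting≈535718.3 (left), 5–1 at easting≈563487.4 (right) → 1 crossing.
Only P has an odd count, so the point is inside P.

P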